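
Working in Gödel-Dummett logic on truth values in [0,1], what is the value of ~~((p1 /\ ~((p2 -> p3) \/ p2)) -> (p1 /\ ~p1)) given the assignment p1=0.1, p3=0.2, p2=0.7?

(p2 -> p3): 0.7 > 0.2, so result = 0.2
((p2 -> p3) \/ p2) = max(0.2, 0.7) = 0.7
~((p2 -> p3) \/ p2): Gödel ¬ of 0.7 = 0 (operand ≠ 0)
(p1 /\ ~((p2 -> p3) \/ p2)) = min(0.1, 0) = 0
~p1: Gödel ¬ of 0.1 = 0 (operand ≠ 0)
(p1 /\ ~p1) = min(0.1, 0) = 0
((p1 /\ ~((p2 -> p3) \/ p2)) -> (p1 /\ ~p1)): 0 ≤ 0, so result = 1
~((p1 /\ ~((p2 -> p3) \/ p2)) -> (p1 /\ ~p1)): Gödel ¬ of 1 = 0 (operand ≠ 0)
~~((p1 /\ ~((p2 -> p3) \/ p2)) -> (p1 /\ ~p1)): Gödel ¬ of 0 = 1 (operand is 0)

1.00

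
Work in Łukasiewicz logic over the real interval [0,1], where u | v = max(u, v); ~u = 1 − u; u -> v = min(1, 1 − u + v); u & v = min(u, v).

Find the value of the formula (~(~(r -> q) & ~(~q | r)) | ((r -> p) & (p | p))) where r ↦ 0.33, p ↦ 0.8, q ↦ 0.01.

0.99

(r -> q): min(1, 1 − 0.33 + 0.01) = 0.68
~(r -> q): Łukasiewicz ¬ gives 1 − 0.68 = 0.32
~q: Łukasiewicz ¬ gives 1 − 0.01 = 0.99
(~q | r) = max(0.99, 0.33) = 0.99
~(~q | r): Łukasiewicz ¬ gives 1 − 0.99 = 0.01
(~(r -> q) & ~(~q | r)) = min(0.32, 0.01) = 0.01
~(~(r -> q) & ~(~q | r)): Łukasiewicz ¬ gives 1 − 0.01 = 0.99
(r -> p): min(1, 1 − 0.33 + 0.8) = 1
(p | p) = max(0.8, 0.8) = 0.8
((r -> p) & (p | p)) = min(1, 0.8) = 0.8
(~(~(r -> q) & ~(~q | r)) | ((r -> p) & (p | p))) = max(0.99, 0.8) = 0.99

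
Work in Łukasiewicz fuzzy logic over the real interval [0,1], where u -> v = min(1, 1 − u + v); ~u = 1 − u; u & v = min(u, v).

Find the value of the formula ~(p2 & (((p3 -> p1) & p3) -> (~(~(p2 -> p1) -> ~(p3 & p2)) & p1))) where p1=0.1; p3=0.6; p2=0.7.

0.40

(p3 -> p1): min(1, 1 − 0.6 + 0.1) = 0.5
((p3 -> p1) & p3) = min(0.5, 0.6) = 0.5
(p2 -> p1): min(1, 1 − 0.7 + 0.1) = 0.4
~(p2 -> p1): Łukasiewicz ¬ gives 1 − 0.4 = 0.6
(p3 & p2) = min(0.6, 0.7) = 0.6
~(p3 & p2): Łukasiewicz ¬ gives 1 − 0.6 = 0.4
(~(p2 -> p1) -> ~(p3 & p2)): min(1, 1 − 0.6 + 0.4) = 0.8
~(~(p2 -> p1) -> ~(p3 & p2)): Łukasiewicz ¬ gives 1 − 0.8 = 0.2
(~(~(p2 -> p1) -> ~(p3 & p2)) & p1) = min(0.2, 0.1) = 0.1
(((p3 -> p1) & p3) -> (~(~(p2 -> p1) -> ~(p3 & p2)) & p1)): min(1, 1 − 0.5 + 0.1) = 0.6
(p2 & (((p3 -> p1) & p3) -> (~(~(p2 -> p1) -> ~(p3 & p2)) & p1))) = min(0.7, 0.6) = 0.6
~(p2 & (((p3 -> p1) & p3) -> (~(~(p2 -> p1) -> ~(p3 & p2)) & p1))): Łukasiewicz ¬ gives 1 − 0.6 = 0.4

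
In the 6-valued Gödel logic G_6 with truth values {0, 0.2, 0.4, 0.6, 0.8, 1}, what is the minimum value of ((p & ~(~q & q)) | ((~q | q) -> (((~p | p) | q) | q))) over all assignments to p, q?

The minimum is attained at p = 0.2, q = 0:
  ~q: Gödel ¬ of 0 = 1 (operand is 0)
  (~q & q) = min(1, 0) = 0
  ~(~q & q): Gödel ¬ of 0 = 1 (operand is 0)
  (p & ~(~q & q)) = min(0.2, 1) = 0.2
  ~q: Gödel ¬ of 0 = 1 (operand is 0)
  (~q | q) = max(1, 0) = 1
  ~p: Gödel ¬ of 0.2 = 0 (operand ≠ 0)
  (~p | p) = max(0, 0.2) = 0.2
  ((~p | p) | q) = max(0.2, 0) = 0.2
  (((~p | p) | q) | q) = max(0.2, 0) = 0.2
  ((~q | q) -> (((~p | p) | q) | q)): 1 > 0.2, so result = 0.2
  ((p & ~(~q & q)) | ((~q | q) -> (((~p | p) | q) | q))) = max(0.2, 0.2) = 0.2
Checking all 36 assignments confirms none give a value below 0.20.

0.20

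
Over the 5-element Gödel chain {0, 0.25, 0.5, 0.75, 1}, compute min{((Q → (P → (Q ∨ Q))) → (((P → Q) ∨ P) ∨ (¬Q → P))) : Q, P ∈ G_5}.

0.25

The minimum is attained at Q = 0, P = 0.25:
  (Q ∨ Q) = max(0, 0) = 0
  (P → (Q ∨ Q)): 0.25 > 0, so result = 0
  (Q → (P → (Q ∨ Q))): 0 ≤ 0, so result = 1
  (P → Q): 0.25 > 0, so result = 0
  ((P → Q) ∨ P) = max(0, 0.25) = 0.25
  ¬Q: Gödel ¬ of 0 = 1 (operand is 0)
  (¬Q → P): 1 > 0.25, so result = 0.25
  (((P → Q) ∨ P) ∨ (¬Q → P)) = max(0.25, 0.25) = 0.25
  ((Q → (P → (Q ∨ Q))) → (((P → Q) ∨ P) ∨ (¬Q → P))): 1 > 0.25, so result = 0.25
Checking all 25 assignments confirms none give a value below 0.25.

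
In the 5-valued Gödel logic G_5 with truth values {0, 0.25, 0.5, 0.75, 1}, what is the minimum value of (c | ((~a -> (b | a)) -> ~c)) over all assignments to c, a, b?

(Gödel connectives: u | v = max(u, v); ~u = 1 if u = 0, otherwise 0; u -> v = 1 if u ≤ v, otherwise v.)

0.25

The minimum is attained at c = 0.25, a = 0, b = 0.25:
  ~a: Gödel ¬ of 0 = 1 (operand is 0)
  (b | a) = max(0.25, 0) = 0.25
  (~a -> (b | a)): 1 > 0.25, so result = 0.25
  ~c: Gödel ¬ of 0.25 = 0 (operand ≠ 0)
  ((~a -> (b | a)) -> ~c): 0.25 > 0, so result = 0
  (c | ((~a -> (b | a)) -> ~c)) = max(0.25, 0) = 0.25
Checking all 125 assignments confirms none give a value below 0.25.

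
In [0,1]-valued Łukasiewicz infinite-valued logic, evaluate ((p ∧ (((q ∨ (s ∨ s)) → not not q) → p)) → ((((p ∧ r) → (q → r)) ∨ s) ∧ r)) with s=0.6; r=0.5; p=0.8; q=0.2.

(s ∨ s) = max(0.6, 0.6) = 0.6
(q ∨ (s ∨ s)) = max(0.2, 0.6) = 0.6
not q: Łukasiewicz ¬ gives 1 − 0.2 = 0.8
not not q: Łukasiewicz ¬ gives 1 − 0.8 = 0.2
((q ∨ (s ∨ s)) → not not q): min(1, 1 − 0.6 + 0.2) = 0.6
(((q ∨ (s ∨ s)) → not not q) → p): min(1, 1 − 0.6 + 0.8) = 1
(p ∧ (((q ∨ (s ∨ s)) → not not q) → p)) = min(0.8, 1) = 0.8
(p ∧ r) = min(0.8, 0.5) = 0.5
(q → r): min(1, 1 − 0.2 + 0.5) = 1
((p ∧ r) → (q → r)): min(1, 1 − 0.5 + 1) = 1
(((p ∧ r) → (q → r)) ∨ s) = max(1, 0.6) = 1
((((p ∧ r) → (q → r)) ∨ s) ∧ r) = min(1, 0.5) = 0.5
((p ∧ (((q ∨ (s ∨ s)) → not not q) → p)) → ((((p ∧ r) → (q → r)) ∨ s) ∧ r)): min(1, 1 − 0.8 + 0.5) = 0.7

0.70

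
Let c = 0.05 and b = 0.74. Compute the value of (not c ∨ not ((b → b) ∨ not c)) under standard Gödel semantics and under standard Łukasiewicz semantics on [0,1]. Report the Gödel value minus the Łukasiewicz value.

Gödel evaluation:
  not c: Gödel ¬ of 0.05 = 0 (operand ≠ 0)
  (b → b): 0.74 ≤ 0.74, so result = 1
  not c: Gödel ¬ of 0.05 = 0 (operand ≠ 0)
  ((b → b) ∨ not c) = max(1, 0) = 1
  not ((b → b) ∨ not c): Gödel ¬ of 1 = 0 (operand ≠ 0)
  (not c ∨ not ((b → b) ∨ not c)) = max(0, 0) = 0
  Gödel value = 0
Łukasiewicz evaluation:
  not c: Łukasiewicz ¬ gives 1 − 0.05 = 0.95
  (b → b): min(1, 1 − 0.74 + 0.74) = 1
  not c: Łukasiewicz ¬ gives 1 − 0.05 = 0.95
  ((b → b) ∨ not c) = max(1, 0.95) = 1
  not ((b → b) ∨ not c): Łukasiewicz ¬ gives 1 − 1 = 0
  (not c ∨ not ((b → b) ∨ not c)) = max(0.95, 0) = 0.95
  Łukasiewicz value = 0.95
Difference: 0 − 0.95 = -0.95

-0.95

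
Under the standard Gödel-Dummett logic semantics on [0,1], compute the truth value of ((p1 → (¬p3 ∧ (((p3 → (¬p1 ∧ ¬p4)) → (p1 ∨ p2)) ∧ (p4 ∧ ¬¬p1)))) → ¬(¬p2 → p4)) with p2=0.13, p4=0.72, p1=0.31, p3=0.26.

¬p3: Gödel ¬ of 0.26 = 0 (operand ≠ 0)
¬p1: Gödel ¬ of 0.31 = 0 (operand ≠ 0)
¬p4: Gödel ¬ of 0.72 = 0 (operand ≠ 0)
(¬p1 ∧ ¬p4) = min(0, 0) = 0
(p3 → (¬p1 ∧ ¬p4)): 0.26 > 0, so result = 0
(p1 ∨ p2) = max(0.31, 0.13) = 0.31
((p3 → (¬p1 ∧ ¬p4)) → (p1 ∨ p2)): 0 ≤ 0.31, so result = 1
¬p1: Gödel ¬ of 0.31 = 0 (operand ≠ 0)
¬¬p1: Gödel ¬ of 0 = 1 (operand is 0)
(p4 ∧ ¬¬p1) = min(0.72, 1) = 0.72
(((p3 → (¬p1 ∧ ¬p4)) → (p1 ∨ p2)) ∧ (p4 ∧ ¬¬p1)) = min(1, 0.72) = 0.72
(¬p3 ∧ (((p3 → (¬p1 ∧ ¬p4)) → (p1 ∨ p2)) ∧ (p4 ∧ ¬¬p1))) = min(0, 0.72) = 0
(p1 → (¬p3 ∧ (((p3 → (¬p1 ∧ ¬p4)) → (p1 ∨ p2)) ∧ (p4 ∧ ¬¬p1)))): 0.31 > 0, so result = 0
¬p2: Gödel ¬ of 0.13 = 0 (operand ≠ 0)
(¬p2 → p4): 0 ≤ 0.72, so result = 1
¬(¬p2 → p4): Gödel ¬ of 1 = 0 (operand ≠ 0)
((p1 → (¬p3 ∧ (((p3 → (¬p1 ∧ ¬p4)) → (p1 ∨ p2)) ∧ (p4 ∧ ¬¬p1)))) → ¬(¬p2 → p4)): 0 ≤ 0, so result = 1

1.00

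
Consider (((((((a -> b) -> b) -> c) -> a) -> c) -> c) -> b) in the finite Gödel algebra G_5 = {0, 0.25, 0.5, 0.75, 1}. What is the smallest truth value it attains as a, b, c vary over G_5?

The minimum is attained at a = 0, b = 0, c = 0.25:
  (a -> b): 0 ≤ 0, so result = 1
  ((a -> b) -> b): 1 > 0, so result = 0
  (((a -> b) -> b) -> c): 0 ≤ 0.25, so result = 1
  ((((a -> b) -> b) -> c) -> a): 1 > 0, so result = 0
  (((((a -> b) -> b) -> c) -> a) -> c): 0 ≤ 0.25, so result = 1
  ((((((a -> b) -> b) -> c) -> a) -> c) -> c): 1 > 0.25, so result = 0.25
  (((((((a -> b) -> b) -> c) -> a) -> c) -> c) -> b): 0.25 > 0, so result = 0
Checking all 125 assignments confirms none give a value below 0.00.

0.00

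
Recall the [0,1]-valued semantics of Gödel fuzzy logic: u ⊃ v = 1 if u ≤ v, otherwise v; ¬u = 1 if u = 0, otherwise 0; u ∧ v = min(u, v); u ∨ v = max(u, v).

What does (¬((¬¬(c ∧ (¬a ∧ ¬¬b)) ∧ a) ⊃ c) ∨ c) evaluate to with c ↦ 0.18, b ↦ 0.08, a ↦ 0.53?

¬a: Gödel ¬ of 0.53 = 0 (operand ≠ 0)
¬b: Gödel ¬ of 0.08 = 0 (operand ≠ 0)
¬¬b: Gödel ¬ of 0 = 1 (operand is 0)
(¬a ∧ ¬¬b) = min(0, 1) = 0
(c ∧ (¬a ∧ ¬¬b)) = min(0.18, 0) = 0
¬(c ∧ (¬a ∧ ¬¬b)): Gödel ¬ of 0 = 1 (operand is 0)
¬¬(c ∧ (¬a ∧ ¬¬b)): Gödel ¬ of 1 = 0 (operand ≠ 0)
(¬¬(c ∧ (¬a ∧ ¬¬b)) ∧ a) = min(0, 0.53) = 0
((¬¬(c ∧ (¬a ∧ ¬¬b)) ∧ a) ⊃ c): 0 ≤ 0.18, so result = 1
¬((¬¬(c ∧ (¬a ∧ ¬¬b)) ∧ a) ⊃ c): Gödel ¬ of 1 = 0 (operand ≠ 0)
(¬((¬¬(c ∧ (¬a ∧ ¬¬b)) ∧ a) ⊃ c) ∨ c) = max(0, 0.18) = 0.18

0.18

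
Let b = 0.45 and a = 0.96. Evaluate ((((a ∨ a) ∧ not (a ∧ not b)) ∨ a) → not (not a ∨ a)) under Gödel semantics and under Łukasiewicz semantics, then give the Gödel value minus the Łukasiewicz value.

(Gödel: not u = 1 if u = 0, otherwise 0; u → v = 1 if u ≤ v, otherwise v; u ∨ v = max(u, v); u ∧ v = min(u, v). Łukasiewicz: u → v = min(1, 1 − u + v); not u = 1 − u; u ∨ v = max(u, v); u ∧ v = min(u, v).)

Gödel evaluation:
  (a ∨ a) = max(0.96, 0.96) = 0.96
  not b: Gödel ¬ of 0.45 = 0 (operand ≠ 0)
  (a ∧ not b) = min(0.96, 0) = 0
  not (a ∧ not b): Gödel ¬ of 0 = 1 (operand is 0)
  ((a ∨ a) ∧ not (a ∧ not b)) = min(0.96, 1) = 0.96
  (((a ∨ a) ∧ not (a ∧ not b)) ∨ a) = max(0.96, 0.96) = 0.96
  not a: Gödel ¬ of 0.96 = 0 (operand ≠ 0)
  (not a ∨ a) = max(0, 0.96) = 0.96
  not (not a ∨ a): Gödel ¬ of 0.96 = 0 (operand ≠ 0)
  ((((a ∨ a) ∧ not (a ∧ not b)) ∨ a) → not (not a ∨ a)): 0.96 > 0, so result = 0
  Gödel value = 0
Łukasiewicz evaluation:
  (a ∨ a) = max(0.96, 0.96) = 0.96
  not b: Łukasiewicz ¬ gives 1 − 0.45 = 0.55
  (a ∧ not b) = min(0.96, 0.55) = 0.55
  not (a ∧ not b): Łukasiewicz ¬ gives 1 − 0.55 = 0.45
  ((a ∨ a) ∧ not (a ∧ not b)) = min(0.96, 0.45) = 0.45
  (((a ∨ a) ∧ not (a ∧ not b)) ∨ a) = max(0.45, 0.96) = 0.96
  not a: Łukasiewicz ¬ gives 1 − 0.96 = 0.04
  (not a ∨ a) = max(0.04, 0.96) = 0.96
  not (not a ∨ a): Łukasiewicz ¬ gives 1 − 0.96 = 0.04
  ((((a ∨ a) ∧ not (a ∧ not b)) ∨ a) → not (not a ∨ a)): min(1, 1 − 0.96 + 0.04) = 0.08
  Łukasiewicz value = 0.08
Difference: 0 − 0.08 = -0.08

-0.08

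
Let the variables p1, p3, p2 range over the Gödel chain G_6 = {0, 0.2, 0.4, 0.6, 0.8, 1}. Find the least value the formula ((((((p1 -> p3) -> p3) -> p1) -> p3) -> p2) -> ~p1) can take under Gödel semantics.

The minimum is attained at p1 = 0.2, p3 = 0, p2 = 0:
  (p1 -> p3): 0.2 > 0, so result = 0
  ((p1 -> p3) -> p3): 0 ≤ 0, so result = 1
  (((p1 -> p3) -> p3) -> p1): 1 > 0.2, so result = 0.2
  ((((p1 -> p3) -> p3) -> p1) -> p3): 0.2 > 0, so result = 0
  (((((p1 -> p3) -> p3) -> p1) -> p3) -> p2): 0 ≤ 0, so result = 1
  ~p1: Gödel ¬ of 0.2 = 0 (operand ≠ 0)
  ((((((p1 -> p3) -> p3) -> p1) -> p3) -> p2) -> ~p1): 1 > 0, so result = 0
Checking all 216 assignments confirms none give a value below 0.00.

0.00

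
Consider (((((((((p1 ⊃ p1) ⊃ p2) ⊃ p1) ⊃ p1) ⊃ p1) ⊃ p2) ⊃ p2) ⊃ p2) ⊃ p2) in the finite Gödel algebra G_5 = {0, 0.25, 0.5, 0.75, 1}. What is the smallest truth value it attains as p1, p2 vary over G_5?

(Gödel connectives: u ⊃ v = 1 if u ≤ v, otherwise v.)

The minimum is attained at p1 = 0, p2 = 0.25:
  (p1 ⊃ p1): 0 ≤ 0, so result = 1
  ((p1 ⊃ p1) ⊃ p2): 1 > 0.25, so result = 0.25
  (((p1 ⊃ p1) ⊃ p2) ⊃ p1): 0.25 > 0, so result = 0
  ((((p1 ⊃ p1) ⊃ p2) ⊃ p1) ⊃ p1): 0 ≤ 0, so result = 1
  (((((p1 ⊃ p1) ⊃ p2) ⊃ p1) ⊃ p1) ⊃ p1): 1 > 0, so result = 0
  ((((((p1 ⊃ p1) ⊃ p2) ⊃ p1) ⊃ p1) ⊃ p1) ⊃ p2): 0 ≤ 0.25, so result = 1
  (((((((p1 ⊃ p1) ⊃ p2) ⊃ p1) ⊃ p1) ⊃ p1) ⊃ p2) ⊃ p2): 1 > 0.25, so result = 0.25
  ((((((((p1 ⊃ p1) ⊃ p2) ⊃ p1) ⊃ p1) ⊃ p1) ⊃ p2) ⊃ p2) ⊃ p2): 0.25 ≤ 0.25, so result = 1
  (((((((((p1 ⊃ p1) ⊃ p2) ⊃ p1) ⊃ p1) ⊃ p1) ⊃ p2) ⊃ p2) ⊃ p2) ⊃ p2): 1 > 0.25, so result = 0.25
Checking all 25 assignments confirms none give a value below 0.25.

0.25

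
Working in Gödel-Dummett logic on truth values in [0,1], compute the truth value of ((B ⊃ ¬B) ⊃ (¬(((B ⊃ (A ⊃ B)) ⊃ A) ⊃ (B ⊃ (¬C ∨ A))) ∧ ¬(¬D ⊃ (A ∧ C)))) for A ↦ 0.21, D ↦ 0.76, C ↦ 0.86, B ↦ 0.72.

¬B: Gödel ¬ of 0.72 = 0 (operand ≠ 0)
(B ⊃ ¬B): 0.72 > 0, so result = 0
(A ⊃ B): 0.21 ≤ 0.72, so result = 1
(B ⊃ (A ⊃ B)): 0.72 ≤ 1, so result = 1
((B ⊃ (A ⊃ B)) ⊃ A): 1 > 0.21, so result = 0.21
¬C: Gödel ¬ of 0.86 = 0 (operand ≠ 0)
(¬C ∨ A) = max(0, 0.21) = 0.21
(B ⊃ (¬C ∨ A)): 0.72 > 0.21, so result = 0.21
(((B ⊃ (A ⊃ B)) ⊃ A) ⊃ (B ⊃ (¬C ∨ A))): 0.21 ≤ 0.21, so result = 1
¬(((B ⊃ (A ⊃ B)) ⊃ A) ⊃ (B ⊃ (¬C ∨ A))): Gödel ¬ of 1 = 0 (operand ≠ 0)
¬D: Gödel ¬ of 0.76 = 0 (operand ≠ 0)
(A ∧ C) = min(0.21, 0.86) = 0.21
(¬D ⊃ (A ∧ C)): 0 ≤ 0.21, so result = 1
¬(¬D ⊃ (A ∧ C)): Gödel ¬ of 1 = 0 (operand ≠ 0)
(¬(((B ⊃ (A ⊃ B)) ⊃ A) ⊃ (B ⊃ (¬C ∨ A))) ∧ ¬(¬D ⊃ (A ∧ C))) = min(0, 0) = 0
((B ⊃ ¬B) ⊃ (¬(((B ⊃ (A ⊃ B)) ⊃ A) ⊃ (B ⊃ (¬C ∨ A))) ∧ ¬(¬D ⊃ (A ∧ C)))): 0 ≤ 0, so result = 1

1.00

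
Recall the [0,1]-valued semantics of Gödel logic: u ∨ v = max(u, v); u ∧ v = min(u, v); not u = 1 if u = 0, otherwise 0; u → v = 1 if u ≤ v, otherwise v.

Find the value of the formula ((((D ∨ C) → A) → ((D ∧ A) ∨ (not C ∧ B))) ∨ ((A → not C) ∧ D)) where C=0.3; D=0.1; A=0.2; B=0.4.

(D ∨ C) = max(0.1, 0.3) = 0.3
((D ∨ C) → A): 0.3 > 0.2, so result = 0.2
(D ∧ A) = min(0.1, 0.2) = 0.1
not C: Gödel ¬ of 0.3 = 0 (operand ≠ 0)
(not C ∧ B) = min(0, 0.4) = 0
((D ∧ A) ∨ (not C ∧ B)) = max(0.1, 0) = 0.1
(((D ∨ C) → A) → ((D ∧ A) ∨ (not C ∧ B))): 0.2 > 0.1, so result = 0.1
not C: Gödel ¬ of 0.3 = 0 (operand ≠ 0)
(A → not C): 0.2 > 0, so result = 0
((A → not C) ∧ D) = min(0, 0.1) = 0
((((D ∨ C) → A) → ((D ∧ A) ∨ (not C ∧ B))) ∨ ((A → not C) ∧ D)) = max(0.1, 0) = 0.1

0.10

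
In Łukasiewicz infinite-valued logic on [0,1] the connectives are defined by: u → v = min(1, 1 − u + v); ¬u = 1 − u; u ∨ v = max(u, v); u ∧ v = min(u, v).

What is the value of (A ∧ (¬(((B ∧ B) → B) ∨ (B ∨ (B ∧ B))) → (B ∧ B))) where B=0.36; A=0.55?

(B ∧ B) = min(0.36, 0.36) = 0.36
((B ∧ B) → B): min(1, 1 − 0.36 + 0.36) = 1
(B ∧ B) = min(0.36, 0.36) = 0.36
(B ∨ (B ∧ B)) = max(0.36, 0.36) = 0.36
(((B ∧ B) → B) ∨ (B ∨ (B ∧ B))) = max(1, 0.36) = 1
¬(((B ∧ B) → B) ∨ (B ∨ (B ∧ B))): Łukasiewicz ¬ gives 1 − 1 = 0
(B ∧ B) = min(0.36, 0.36) = 0.36
(¬(((B ∧ B) → B) ∨ (B ∨ (B ∧ B))) → (B ∧ B)): min(1, 1 − 0 + 0.36) = 1
(A ∧ (¬(((B ∧ B) → B) ∨ (B ∨ (B ∧ B))) → (B ∧ B))) = min(0.55, 1) = 0.55

0.55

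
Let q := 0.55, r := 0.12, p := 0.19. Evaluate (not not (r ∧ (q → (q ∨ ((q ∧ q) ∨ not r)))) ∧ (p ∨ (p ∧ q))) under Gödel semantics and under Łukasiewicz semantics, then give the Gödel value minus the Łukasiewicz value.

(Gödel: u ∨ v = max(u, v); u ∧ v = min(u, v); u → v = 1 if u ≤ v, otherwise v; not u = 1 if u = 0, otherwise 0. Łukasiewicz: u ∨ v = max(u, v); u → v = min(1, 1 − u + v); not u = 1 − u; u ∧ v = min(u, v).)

0.07

Gödel evaluation:
  (q ∧ q) = min(0.55, 0.55) = 0.55
  not r: Gödel ¬ of 0.12 = 0 (operand ≠ 0)
  ((q ∧ q) ∨ not r) = max(0.55, 0) = 0.55
  (q ∨ ((q ∧ q) ∨ not r)) = max(0.55, 0.55) = 0.55
  (q → (q ∨ ((q ∧ q) ∨ not r))): 0.55 ≤ 0.55, so result = 1
  (r ∧ (q → (q ∨ ((q ∧ q) ∨ not r)))) = min(0.12, 1) = 0.12
  not (r ∧ (q → (q ∨ ((q ∧ q) ∨ not r)))): Gödel ¬ of 0.12 = 0 (operand ≠ 0)
  not not (r ∧ (q → (q ∨ ((q ∧ q) ∨ not r)))): Gödel ¬ of 0 = 1 (operand is 0)
  (p ∧ q) = min(0.19, 0.55) = 0.19
  (p ∨ (p ∧ q)) = max(0.19, 0.19) = 0.19
  (not not (r ∧ (q → (q ∨ ((q ∧ q) ∨ not r)))) ∧ (p ∨ (p ∧ q))) = min(1, 0.19) = 0.19
  Gödel value = 0.19
Łukasiewicz evaluation:
  (q ∧ q) = min(0.55, 0.55) = 0.55
  not r: Łukasiewicz ¬ gives 1 − 0.12 = 0.88
  ((q ∧ q) ∨ not r) = max(0.55, 0.88) = 0.88
  (q ∨ ((q ∧ q) ∨ not r)) = max(0.55, 0.88) = 0.88
  (q → (q ∨ ((q ∧ q) ∨ not r))): min(1, 1 − 0.55 + 0.88) = 1
  (r ∧ (q → (q ∨ ((q ∧ q) ∨ not r)))) = min(0.12, 1) = 0.12
  not (r ∧ (q → (q ∨ ((q ∧ q) ∨ not r)))): Łukasiewicz ¬ gives 1 − 0.12 = 0.88
  not not (r ∧ (q → (q ∨ ((q ∧ q) ∨ not r)))): Łukasiewicz ¬ gives 1 − 0.88 = 0.12
  (p ∧ q) = min(0.19, 0.55) = 0.19
  (p ∨ (p ∧ q)) = max(0.19, 0.19) = 0.19
  (not not (r ∧ (q → (q ∨ ((q ∧ q) ∨ not r)))) ∧ (p ∨ (p ∧ q))) = min(0.12, 0.19) = 0.12
  Łukasiewicz value = 0.12
Difference: 0.19 − 0.12 = 0.07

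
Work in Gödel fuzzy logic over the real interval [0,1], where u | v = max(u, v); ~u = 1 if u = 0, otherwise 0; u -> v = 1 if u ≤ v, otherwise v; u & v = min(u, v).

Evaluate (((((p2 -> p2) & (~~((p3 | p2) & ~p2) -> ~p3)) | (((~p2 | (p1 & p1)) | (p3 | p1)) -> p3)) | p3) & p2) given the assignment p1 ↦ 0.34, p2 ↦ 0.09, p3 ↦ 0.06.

0.09

(p2 -> p2): 0.09 ≤ 0.09, so result = 1
(p3 | p2) = max(0.06, 0.09) = 0.09
~p2: Gödel ¬ of 0.09 = 0 (operand ≠ 0)
((p3 | p2) & ~p2) = min(0.09, 0) = 0
~((p3 | p2) & ~p2): Gödel ¬ of 0 = 1 (operand is 0)
~~((p3 | p2) & ~p2): Gödel ¬ of 1 = 0 (operand ≠ 0)
~p3: Gödel ¬ of 0.06 = 0 (operand ≠ 0)
(~~((p3 | p2) & ~p2) -> ~p3): 0 ≤ 0, so result = 1
((p2 -> p2) & (~~((p3 | p2) & ~p2) -> ~p3)) = min(1, 1) = 1
~p2: Gödel ¬ of 0.09 = 0 (operand ≠ 0)
(p1 & p1) = min(0.34, 0.34) = 0.34
(~p2 | (p1 & p1)) = max(0, 0.34) = 0.34
(p3 | p1) = max(0.06, 0.34) = 0.34
((~p2 | (p1 & p1)) | (p3 | p1)) = max(0.34, 0.34) = 0.34
(((~p2 | (p1 & p1)) | (p3 | p1)) -> p3): 0.34 > 0.06, so result = 0.06
(((p2 -> p2) & (~~((p3 | p2) & ~p2) -> ~p3)) | (((~p2 | (p1 & p1)) | (p3 | p1)) -> p3)) = max(1, 0.06) = 1
((((p2 -> p2) & (~~((p3 | p2) & ~p2) -> ~p3)) | (((~p2 | (p1 & p1)) | (p3 | p1)) -> p3)) | p3) = max(1, 0.06) = 1
(((((p2 -> p2) & (~~((p3 | p2) & ~p2) -> ~p3)) | (((~p2 | (p1 & p1)) | (p3 | p1)) -> p3)) | p3) & p2) = min(1, 0.09) = 0.09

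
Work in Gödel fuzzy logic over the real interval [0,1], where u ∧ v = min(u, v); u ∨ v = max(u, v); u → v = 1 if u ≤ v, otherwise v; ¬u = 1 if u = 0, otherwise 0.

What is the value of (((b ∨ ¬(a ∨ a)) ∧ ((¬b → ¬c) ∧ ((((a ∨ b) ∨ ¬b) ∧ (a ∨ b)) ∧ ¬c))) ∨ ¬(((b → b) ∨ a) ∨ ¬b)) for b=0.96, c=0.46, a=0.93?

0.00

(a ∨ a) = max(0.93, 0.93) = 0.93
¬(a ∨ a): Gödel ¬ of 0.93 = 0 (operand ≠ 0)
(b ∨ ¬(a ∨ a)) = max(0.96, 0) = 0.96
¬b: Gödel ¬ of 0.96 = 0 (operand ≠ 0)
¬c: Gödel ¬ of 0.46 = 0 (operand ≠ 0)
(¬b → ¬c): 0 ≤ 0, so result = 1
(a ∨ b) = max(0.93, 0.96) = 0.96
¬b: Gödel ¬ of 0.96 = 0 (operand ≠ 0)
((a ∨ b) ∨ ¬b) = max(0.96, 0) = 0.96
(a ∨ b) = max(0.93, 0.96) = 0.96
(((a ∨ b) ∨ ¬b) ∧ (a ∨ b)) = min(0.96, 0.96) = 0.96
¬c: Gödel ¬ of 0.46 = 0 (operand ≠ 0)
((((a ∨ b) ∨ ¬b) ∧ (a ∨ b)) ∧ ¬c) = min(0.96, 0) = 0
((¬b → ¬c) ∧ ((((a ∨ b) ∨ ¬b) ∧ (a ∨ b)) ∧ ¬c)) = min(1, 0) = 0
((b ∨ ¬(a ∨ a)) ∧ ((¬b → ¬c) ∧ ((((a ∨ b) ∨ ¬b) ∧ (a ∨ b)) ∧ ¬c))) = min(0.96, 0) = 0
(b → b): 0.96 ≤ 0.96, so result = 1
((b → b) ∨ a) = max(1, 0.93) = 1
¬b: Gödel ¬ of 0.96 = 0 (operand ≠ 0)
(((b → b) ∨ a) ∨ ¬b) = max(1, 0) = 1
¬(((b → b) ∨ a) ∨ ¬b): Gödel ¬ of 1 = 0 (operand ≠ 0)
(((b ∨ ¬(a ∨ a)) ∧ ((¬b → ¬c) ∧ ((((a ∨ b) ∨ ¬b) ∧ (a ∨ b)) ∧ ¬c))) ∨ ¬(((b → b) ∨ a) ∨ ¬b)) = max(0, 0) = 0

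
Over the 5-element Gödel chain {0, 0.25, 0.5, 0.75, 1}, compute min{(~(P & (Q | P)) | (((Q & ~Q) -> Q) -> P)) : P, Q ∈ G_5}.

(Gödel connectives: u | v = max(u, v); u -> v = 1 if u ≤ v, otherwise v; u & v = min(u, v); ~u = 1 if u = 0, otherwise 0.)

0.25

The minimum is attained at P = 0.25, Q = 0:
  (Q | P) = max(0, 0.25) = 0.25
  (P & (Q | P)) = min(0.25, 0.25) = 0.25
  ~(P & (Q | P)): Gödel ¬ of 0.25 = 0 (operand ≠ 0)
  ~Q: Gödel ¬ of 0 = 1 (operand is 0)
  (Q & ~Q) = min(0, 1) = 0
  ((Q & ~Q) -> Q): 0 ≤ 0, so result = 1
  (((Q & ~Q) -> Q) -> P): 1 > 0.25, so result = 0.25
  (~(P & (Q | P)) | (((Q & ~Q) -> Q) -> P)) = max(0, 0.25) = 0.25
Checking all 25 assignments confirms none give a value below 0.25.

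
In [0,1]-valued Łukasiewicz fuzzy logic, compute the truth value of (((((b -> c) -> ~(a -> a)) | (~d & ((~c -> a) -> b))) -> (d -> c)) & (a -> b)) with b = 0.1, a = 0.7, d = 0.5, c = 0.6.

(b -> c): min(1, 1 − 0.1 + 0.6) = 1
(a -> a): min(1, 1 − 0.7 + 0.7) = 1
~(a -> a): Łukasiewicz ¬ gives 1 − 1 = 0
((b -> c) -> ~(a -> a)): min(1, 1 − 1 + 0) = 0
~d: Łukasiewicz ¬ gives 1 − 0.5 = 0.5
~c: Łukasiewicz ¬ gives 1 − 0.6 = 0.4
(~c -> a): min(1, 1 − 0.4 + 0.7) = 1
((~c -> a) -> b): min(1, 1 − 1 + 0.1) = 0.1
(~d & ((~c -> a) -> b)) = min(0.5, 0.1) = 0.1
(((b -> c) -> ~(a -> a)) | (~d & ((~c -> a) -> b))) = max(0, 0.1) = 0.1
(d -> c): min(1, 1 − 0.5 + 0.6) = 1
((((b -> c) -> ~(a -> a)) | (~d & ((~c -> a) -> b))) -> (d -> c)): min(1, 1 − 0.1 + 1) = 1
(a -> b): min(1, 1 − 0.7 + 0.1) = 0.4
(((((b -> c) -> ~(a -> a)) | (~d & ((~c -> a) -> b))) -> (d -> c)) & (a -> b)) = min(1, 0.4) = 0.4

0.40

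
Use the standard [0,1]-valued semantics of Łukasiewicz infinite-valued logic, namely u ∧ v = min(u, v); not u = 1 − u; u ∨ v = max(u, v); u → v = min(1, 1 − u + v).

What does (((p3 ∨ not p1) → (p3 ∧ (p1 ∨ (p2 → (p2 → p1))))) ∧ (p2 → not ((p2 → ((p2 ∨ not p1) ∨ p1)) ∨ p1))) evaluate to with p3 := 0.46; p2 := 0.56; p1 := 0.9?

0.44

not p1: Łukasiewicz ¬ gives 1 − 0.9 = 0.1
(p3 ∨ not p1) = max(0.46, 0.1) = 0.46
(p2 → p1): min(1, 1 − 0.56 + 0.9) = 1
(p2 → (p2 → p1)): min(1, 1 − 0.56 + 1) = 1
(p1 ∨ (p2 → (p2 → p1))) = max(0.9, 1) = 1
(p3 ∧ (p1 ∨ (p2 → (p2 → p1)))) = min(0.46, 1) = 0.46
((p3 ∨ not p1) → (p3 ∧ (p1 ∨ (p2 → (p2 → p1))))): min(1, 1 − 0.46 + 0.46) = 1
not p1: Łukasiewicz ¬ gives 1 − 0.9 = 0.1
(p2 ∨ not p1) = max(0.56, 0.1) = 0.56
((p2 ∨ not p1) ∨ p1) = max(0.56, 0.9) = 0.9
(p2 → ((p2 ∨ not p1) ∨ p1)): min(1, 1 − 0.56 + 0.9) = 1
((p2 → ((p2 ∨ not p1) ∨ p1)) ∨ p1) = max(1, 0.9) = 1
not ((p2 → ((p2 ∨ not p1) ∨ p1)) ∨ p1): Łukasiewicz ¬ gives 1 − 1 = 0
(p2 → not ((p2 → ((p2 ∨ not p1) ∨ p1)) ∨ p1)): min(1, 1 − 0.56 + 0) = 0.44
(((p3 ∨ not p1) → (p3 ∧ (p1 ∨ (p2 → (p2 → p1))))) ∧ (p2 → not ((p2 → ((p2 ∨ not p1) ∨ p1)) ∨ p1))) = min(1, 0.44) = 0.44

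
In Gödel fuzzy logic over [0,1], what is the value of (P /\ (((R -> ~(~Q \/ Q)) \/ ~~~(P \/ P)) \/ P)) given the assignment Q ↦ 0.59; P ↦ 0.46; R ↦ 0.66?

0.46

~Q: Gödel ¬ of 0.59 = 0 (operand ≠ 0)
(~Q \/ Q) = max(0, 0.59) = 0.59
~(~Q \/ Q): Gödel ¬ of 0.59 = 0 (operand ≠ 0)
(R -> ~(~Q \/ Q)): 0.66 > 0, so result = 0
(P \/ P) = max(0.46, 0.46) = 0.46
~(P \/ P): Gödel ¬ of 0.46 = 0 (operand ≠ 0)
~~(P \/ P): Gödel ¬ of 0 = 1 (operand is 0)
~~~(P \/ P): Gödel ¬ of 1 = 0 (operand ≠ 0)
((R -> ~(~Q \/ Q)) \/ ~~~(P \/ P)) = max(0, 0) = 0
(((R -> ~(~Q \/ Q)) \/ ~~~(P \/ P)) \/ P) = max(0, 0.46) = 0.46
(P /\ (((R -> ~(~Q \/ Q)) \/ ~~~(P \/ P)) \/ P)) = min(0.46, 0.46) = 0.46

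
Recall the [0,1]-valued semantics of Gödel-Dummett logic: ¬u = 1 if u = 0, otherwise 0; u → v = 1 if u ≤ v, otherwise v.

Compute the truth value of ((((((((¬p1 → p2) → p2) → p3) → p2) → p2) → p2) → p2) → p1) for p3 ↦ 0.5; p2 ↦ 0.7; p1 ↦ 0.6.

0.60

¬p1: Gödel ¬ of 0.6 = 0 (operand ≠ 0)
(¬p1 → p2): 0 ≤ 0.7, so result = 1
((¬p1 → p2) → p2): 1 > 0.7, so result = 0.7
(((¬p1 → p2) → p2) → p3): 0.7 > 0.5, so result = 0.5
((((¬p1 → p2) → p2) → p3) → p2): 0.5 ≤ 0.7, so result = 1
(((((¬p1 → p2) → p2) → p3) → p2) → p2): 1 > 0.7, so result = 0.7
((((((¬p1 → p2) → p2) → p3) → p2) → p2) → p2): 0.7 ≤ 0.7, so result = 1
(((((((¬p1 → p2) → p2) → p3) → p2) → p2) → p2) → p2): 1 > 0.7, so result = 0.7
((((((((¬p1 → p2) → p2) → p3) → p2) → p2) → p2) → p2) → p1): 0.7 > 0.6, so result = 0.6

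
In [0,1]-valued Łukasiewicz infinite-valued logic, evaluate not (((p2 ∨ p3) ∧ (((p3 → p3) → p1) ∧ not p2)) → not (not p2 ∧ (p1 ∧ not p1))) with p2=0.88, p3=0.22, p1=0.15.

0.00

(p2 ∨ p3) = max(0.88, 0.22) = 0.88
(p3 → p3): min(1, 1 − 0.22 + 0.22) = 1
((p3 → p3) → p1): min(1, 1 − 1 + 0.15) = 0.15
not p2: Łukasiewicz ¬ gives 1 − 0.88 = 0.12
(((p3 → p3) → p1) ∧ not p2) = min(0.15, 0.12) = 0.12
((p2 ∨ p3) ∧ (((p3 → p3) → p1) ∧ not p2)) = min(0.88, 0.12) = 0.12
not p2: Łukasiewicz ¬ gives 1 − 0.88 = 0.12
not p1: Łukasiewicz ¬ gives 1 − 0.15 = 0.85
(p1 ∧ not p1) = min(0.15, 0.85) = 0.15
(not p2 ∧ (p1 ∧ not p1)) = min(0.12, 0.15) = 0.12
not (not p2 ∧ (p1 ∧ not p1)): Łukasiewicz ¬ gives 1 − 0.12 = 0.88
(((p2 ∨ p3) ∧ (((p3 → p3) → p1) ∧ not p2)) → not (not p2 ∧ (p1 ∧ not p1))): min(1, 1 − 0.12 + 0.88) = 1
not (((p2 ∨ p3) ∧ (((p3 → p3) → p1) ∧ not p2)) → not (not p2 ∧ (p1 ∧ not p1))): Łukasiewicz ¬ gives 1 − 1 = 0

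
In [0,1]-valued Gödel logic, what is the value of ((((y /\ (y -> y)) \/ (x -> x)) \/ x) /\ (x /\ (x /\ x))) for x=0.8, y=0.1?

(y -> y): 0.1 ≤ 0.1, so result = 1
(y /\ (y -> y)) = min(0.1, 1) = 0.1
(x -> x): 0.8 ≤ 0.8, so result = 1
((y /\ (y -> y)) \/ (x -> x)) = max(0.1, 1) = 1
(((y /\ (y -> y)) \/ (x -> x)) \/ x) = max(1, 0.8) = 1
(x /\ x) = min(0.8, 0.8) = 0.8
(x /\ (x /\ x)) = min(0.8, 0.8) = 0.8
((((y /\ (y -> y)) \/ (x -> x)) \/ x) /\ (x /\ (x /\ x))) = min(1, 0.8) = 0.8

0.80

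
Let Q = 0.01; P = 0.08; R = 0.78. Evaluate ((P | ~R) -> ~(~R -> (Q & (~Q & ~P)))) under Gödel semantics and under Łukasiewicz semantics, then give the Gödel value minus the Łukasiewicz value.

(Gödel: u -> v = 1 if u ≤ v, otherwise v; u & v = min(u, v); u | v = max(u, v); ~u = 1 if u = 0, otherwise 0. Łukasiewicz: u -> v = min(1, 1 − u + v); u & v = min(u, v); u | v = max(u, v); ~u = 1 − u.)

-0.99

Gödel evaluation:
  ~R: Gödel ¬ of 0.78 = 0 (operand ≠ 0)
  (P | ~R) = max(0.08, 0) = 0.08
  ~R: Gödel ¬ of 0.78 = 0 (operand ≠ 0)
  ~Q: Gödel ¬ of 0.01 = 0 (operand ≠ 0)
  ~P: Gödel ¬ of 0.08 = 0 (operand ≠ 0)
  (~Q & ~P) = min(0, 0) = 0
  (Q & (~Q & ~P)) = min(0.01, 0) = 0
  (~R -> (Q & (~Q & ~P))): 0 ≤ 0, so result = 1
  ~(~R -> (Q & (~Q & ~P))): Gödel ¬ of 1 = 0 (operand ≠ 0)
  ((P | ~R) -> ~(~R -> (Q & (~Q & ~P)))): 0.08 > 0, so result = 0
  Gödel value = 0
Łukasiewicz evaluation:
  ~R: Łukasiewicz ¬ gives 1 − 0.78 = 0.22
  (P | ~R) = max(0.08, 0.22) = 0.22
  ~R: Łukasiewicz ¬ gives 1 − 0.78 = 0.22
  ~Q: Łukasiewicz ¬ gives 1 − 0.01 = 0.99
  ~P: Łukasiewicz ¬ gives 1 − 0.08 = 0.92
  (~Q & ~P) = min(0.99, 0.92) = 0.92
  (Q & (~Q & ~P)) = min(0.01, 0.92) = 0.01
  (~R -> (Q & (~Q & ~P))): min(1, 1 − 0.22 + 0.01) = 0.79
  ~(~R -> (Q & (~Q & ~P))): Łukasiewicz ¬ gives 1 − 0.79 = 0.21
  ((P | ~R) -> ~(~R -> (Q & (~Q & ~P)))): min(1, 1 − 0.22 + 0.21) = 0.99
  Łukasiewicz value = 0.99
Difference: 0 − 0.99 = -0.99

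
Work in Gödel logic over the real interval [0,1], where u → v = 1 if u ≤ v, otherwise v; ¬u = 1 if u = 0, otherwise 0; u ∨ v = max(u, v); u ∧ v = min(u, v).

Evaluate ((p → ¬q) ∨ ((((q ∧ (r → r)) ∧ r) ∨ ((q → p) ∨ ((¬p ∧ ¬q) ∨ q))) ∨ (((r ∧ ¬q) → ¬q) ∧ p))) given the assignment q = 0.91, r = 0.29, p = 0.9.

¬q: Gödel ¬ of 0.91 = 0 (operand ≠ 0)
(p → ¬q): 0.9 > 0, so result = 0
(r → r): 0.29 ≤ 0.29, so result = 1
(q ∧ (r → r)) = min(0.91, 1) = 0.91
((q ∧ (r → r)) ∧ r) = min(0.91, 0.29) = 0.29
(q → p): 0.91 > 0.9, so result = 0.9
¬p: Gödel ¬ of 0.9 = 0 (operand ≠ 0)
¬q: Gödel ¬ of 0.91 = 0 (operand ≠ 0)
(¬p ∧ ¬q) = min(0, 0) = 0
((¬p ∧ ¬q) ∨ q) = max(0, 0.91) = 0.91
((q → p) ∨ ((¬p ∧ ¬q) ∨ q)) = max(0.9, 0.91) = 0.91
(((q ∧ (r → r)) ∧ r) ∨ ((q → p) ∨ ((¬p ∧ ¬q) ∨ q))) = max(0.29, 0.91) = 0.91
¬q: Gödel ¬ of 0.91 = 0 (operand ≠ 0)
(r ∧ ¬q) = min(0.29, 0) = 0
¬q: Gödel ¬ of 0.91 = 0 (operand ≠ 0)
((r ∧ ¬q) → ¬q): 0 ≤ 0, so result = 1
(((r ∧ ¬q) → ¬q) ∧ p) = min(1, 0.9) = 0.9
((((q ∧ (r → r)) ∧ r) ∨ ((q → p) ∨ ((¬p ∧ ¬q) ∨ q))) ∨ (((r ∧ ¬q) → ¬q) ∧ p)) = max(0.91, 0.9) = 0.91
((p → ¬q) ∨ ((((q ∧ (r → r)) ∧ r) ∨ ((q → p) ∨ ((¬p ∧ ¬q) ∨ q))) ∨ (((r ∧ ¬q) → ¬q) ∧ p))) = max(0, 0.91) = 0.91

0.91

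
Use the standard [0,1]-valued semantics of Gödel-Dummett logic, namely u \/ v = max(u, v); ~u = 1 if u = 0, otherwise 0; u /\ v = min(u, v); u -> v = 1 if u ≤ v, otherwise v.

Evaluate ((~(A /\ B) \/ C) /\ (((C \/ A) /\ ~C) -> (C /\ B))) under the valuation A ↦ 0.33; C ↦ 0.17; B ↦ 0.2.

0.17

(A /\ B) = min(0.33, 0.2) = 0.2
~(A /\ B): Gödel ¬ of 0.2 = 0 (operand ≠ 0)
(~(A /\ B) \/ C) = max(0, 0.17) = 0.17
(C \/ A) = max(0.17, 0.33) = 0.33
~C: Gödel ¬ of 0.17 = 0 (operand ≠ 0)
((C \/ A) /\ ~C) = min(0.33, 0) = 0
(C /\ B) = min(0.17, 0.2) = 0.17
(((C \/ A) /\ ~C) -> (C /\ B)): 0 ≤ 0.17, so result = 1
((~(A /\ B) \/ C) /\ (((C \/ A) /\ ~C) -> (C /\ B))) = min(0.17, 1) = 0.17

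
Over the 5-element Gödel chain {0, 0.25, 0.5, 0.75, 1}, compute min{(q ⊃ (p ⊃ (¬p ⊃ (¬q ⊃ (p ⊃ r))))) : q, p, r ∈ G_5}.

1.00

Every assignment gives 1. For instance at q = 0, p = 0, r = 0:
  ¬p: Gödel ¬ of 0 = 1 (operand is 0)
  ¬q: Gödel ¬ of 0 = 1 (operand is 0)
  (p ⊃ r): 0 ≤ 0, so result = 1
  (¬q ⊃ (p ⊃ r)): 1 ≤ 1, so result = 1
  (¬p ⊃ (¬q ⊃ (p ⊃ r))): 1 ≤ 1, so result = 1
  (p ⊃ (¬p ⊃ (¬q ⊃ (p ⊃ r)))): 0 ≤ 1, so result = 1
  (q ⊃ (p ⊃ (¬p ⊃ (¬q ⊃ (p ⊃ r))))): 0 ≤ 1, so result = 1
All 125 assignments give value 1 — the formula is a G_5-tautology.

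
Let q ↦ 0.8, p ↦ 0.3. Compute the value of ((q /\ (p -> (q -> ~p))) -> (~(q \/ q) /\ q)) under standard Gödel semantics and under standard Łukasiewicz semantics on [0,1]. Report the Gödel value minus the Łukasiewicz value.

Gödel evaluation:
  ~p: Gödel ¬ of 0.3 = 0 (operand ≠ 0)
  (q -> ~p): 0.8 > 0, so result = 0
  (p -> (q -> ~p)): 0.3 > 0, so result = 0
  (q /\ (p -> (q -> ~p))) = min(0.8, 0) = 0
  (q \/ q) = max(0.8, 0.8) = 0.8
  ~(q \/ q): Gödel ¬ of 0.8 = 0 (operand ≠ 0)
  (~(q \/ q) /\ q) = min(0, 0.8) = 0
  ((q /\ (p -> (q -> ~p))) -> (~(q \/ q) /\ q)): 0 ≤ 0, so result = 1
  Gödel value = 1
Łukasiewicz evaluation:
  ~p: Łukasiewicz ¬ gives 1 − 0.3 = 0.7
  (q -> ~p): min(1, 1 − 0.8 + 0.7) = 0.9
  (p -> (q -> ~p)): min(1, 1 − 0.3 + 0.9) = 1
  (q /\ (p -> (q -> ~p))) = min(0.8, 1) = 0.8
  (q \/ q) = max(0.8, 0.8) = 0.8
  ~(q \/ q): Łukasiewicz ¬ gives 1 − 0.8 = 0.2
  (~(q \/ q) /\ q) = min(0.2, 0.8) = 0.2
  ((q /\ (p -> (q -> ~p))) -> (~(q \/ q) /\ q)): min(1, 1 − 0.8 + 0.2) = 0.4
  Łukasiewicz value = 0.4
Difference: 1 − 0.4 = 0.60

0.60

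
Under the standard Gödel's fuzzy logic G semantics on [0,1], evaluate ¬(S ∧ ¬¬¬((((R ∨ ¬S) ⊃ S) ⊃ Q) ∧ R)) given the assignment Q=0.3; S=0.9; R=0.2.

1.00

¬S: Gödel ¬ of 0.9 = 0 (operand ≠ 0)
(R ∨ ¬S) = max(0.2, 0) = 0.2
((R ∨ ¬S) ⊃ S): 0.2 ≤ 0.9, so result = 1
(((R ∨ ¬S) ⊃ S) ⊃ Q): 1 > 0.3, so result = 0.3
((((R ∨ ¬S) ⊃ S) ⊃ Q) ∧ R) = min(0.3, 0.2) = 0.2
¬((((R ∨ ¬S) ⊃ S) ⊃ Q) ∧ R): Gödel ¬ of 0.2 = 0 (operand ≠ 0)
¬¬((((R ∨ ¬S) ⊃ S) ⊃ Q) ∧ R): Gödel ¬ of 0 = 1 (operand is 0)
¬¬¬((((R ∨ ¬S) ⊃ S) ⊃ Q) ∧ R): Gödel ¬ of 1 = 0 (operand ≠ 0)
(S ∧ ¬¬¬((((R ∨ ¬S) ⊃ S) ⊃ Q) ∧ R)) = min(0.9, 0) = 0
¬(S ∧ ¬¬¬((((R ∨ ¬S) ⊃ S) ⊃ Q) ∧ R)): Gödel ¬ of 0 = 1 (operand is 0)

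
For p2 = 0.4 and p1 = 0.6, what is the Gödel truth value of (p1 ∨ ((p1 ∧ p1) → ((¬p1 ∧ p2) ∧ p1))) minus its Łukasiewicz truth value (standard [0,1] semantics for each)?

Gödel evaluation:
  (p1 ∧ p1) = min(0.6, 0.6) = 0.6
  ¬p1: Gödel ¬ of 0.6 = 0 (operand ≠ 0)
  (¬p1 ∧ p2) = min(0, 0.4) = 0
  ((¬p1 ∧ p2) ∧ p1) = min(0, 0.6) = 0
  ((p1 ∧ p1) → ((¬p1 ∧ p2) ∧ p1)): 0.6 > 0, so result = 0
  (p1 ∨ ((p1 ∧ p1) → ((¬p1 ∧ p2) ∧ p1))) = max(0.6, 0) = 0.6
  Gödel value = 0.6
Łukasiewicz evaluation:
  (p1 ∧ p1) = min(0.6, 0.6) = 0.6
  ¬p1: Łukasiewicz ¬ gives 1 − 0.6 = 0.4
  (¬p1 ∧ p2) = min(0.4, 0.4) = 0.4
  ((¬p1 ∧ p2) ∧ p1) = min(0.4, 0.6) = 0.4
  ((p1 ∧ p1) → ((¬p1 ∧ p2) ∧ p1)): min(1, 1 − 0.6 + 0.4) = 0.8
  (p1 ∨ ((p1 ∧ p1) → ((¬p1 ∧ p2) ∧ p1))) = max(0.6, 0.8) = 0.8
  Łukasiewicz value = 0.8
Difference: 0.6 − 0.8 = -0.20

-0.20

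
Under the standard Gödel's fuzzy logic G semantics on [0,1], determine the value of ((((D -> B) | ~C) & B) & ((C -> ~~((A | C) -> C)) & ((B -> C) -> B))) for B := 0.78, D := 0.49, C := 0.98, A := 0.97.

(D -> B): 0.49 ≤ 0.78, so result = 1
~C: Gödel ¬ of 0.98 = 0 (operand ≠ 0)
((D -> B) | ~C) = max(1, 0) = 1
(((D -> B) | ~C) & B) = min(1, 0.78) = 0.78
(A | C) = max(0.97, 0.98) = 0.98
((A | C) -> C): 0.98 ≤ 0.98, so result = 1
~((A | C) -> C): Gödel ¬ of 1 = 0 (operand ≠ 0)
~~((A | C) -> C): Gödel ¬ of 0 = 1 (operand is 0)
(C -> ~~((A | C) -> C)): 0.98 ≤ 1, so result = 1
(B -> C): 0.78 ≤ 0.98, so result = 1
((B -> C) -> B): 1 > 0.78, so result = 0.78
((C -> ~~((A | C) -> C)) & ((B -> C) -> B)) = min(1, 0.78) = 0.78
((((D -> B) | ~C) & B) & ((C -> ~~((A | C) -> C)) & ((B -> C) -> B))) = min(0.78, 0.78) = 0.78

0.78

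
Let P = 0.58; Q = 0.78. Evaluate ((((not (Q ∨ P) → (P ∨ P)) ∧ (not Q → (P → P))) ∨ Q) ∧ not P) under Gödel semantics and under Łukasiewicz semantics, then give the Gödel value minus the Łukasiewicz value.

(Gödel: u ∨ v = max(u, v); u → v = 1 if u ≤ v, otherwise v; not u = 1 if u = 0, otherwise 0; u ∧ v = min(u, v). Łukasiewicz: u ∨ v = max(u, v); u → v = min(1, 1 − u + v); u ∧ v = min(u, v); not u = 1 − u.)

-0.42

Gödel evaluation:
  (Q ∨ P) = max(0.78, 0.58) = 0.78
  not (Q ∨ P): Gödel ¬ of 0.78 = 0 (operand ≠ 0)
  (P ∨ P) = max(0.58, 0.58) = 0.58
  (not (Q ∨ P) → (P ∨ P)): 0 ≤ 0.58, so result = 1
  not Q: Gödel ¬ of 0.78 = 0 (operand ≠ 0)
  (P → P): 0.58 ≤ 0.58, so result = 1
  (not Q → (P → P)): 0 ≤ 1, so result = 1
  ((not (Q ∨ P) → (P ∨ P)) ∧ (not Q → (P → P))) = min(1, 1) = 1
  (((not (Q ∨ P) → (P ∨ P)) ∧ (not Q → (P → P))) ∨ Q) = max(1, 0.78) = 1
  not P: Gödel ¬ of 0.58 = 0 (operand ≠ 0)
  ((((not (Q ∨ P) → (P ∨ P)) ∧ (not Q → (P → P))) ∨ Q) ∧ not P) = min(1, 0) = 0
  Gödel value = 0
Łukasiewicz evaluation:
  (Q ∨ P) = max(0.78, 0.58) = 0.78
  not (Q ∨ P): Łukasiewicz ¬ gives 1 − 0.78 = 0.22
  (P ∨ P) = max(0.58, 0.58) = 0.58
  (not (Q ∨ P) → (P ∨ P)): min(1, 1 − 0.22 + 0.58) = 1
  not Q: Łukasiewicz ¬ gives 1 − 0.78 = 0.22
  (P → P): min(1, 1 − 0.58 + 0.58) = 1
  (not Q → (P → P)): min(1, 1 − 0.22 + 1) = 1
  ((not (Q ∨ P) → (P ∨ P)) ∧ (not Q → (P → P))) = min(1, 1) = 1
  (((not (Q ∨ P) → (P ∨ P)) ∧ (not Q → (P → P))) ∨ Q) = max(1, 0.78) = 1
  not P: Łukasiewicz ¬ gives 1 − 0.58 = 0.42
  ((((not (Q ∨ P) → (P ∨ P)) ∧ (not Q → (P → P))) ∨ Q) ∧ not P) = min(1, 0.42) = 0.42
  Łukasiewicz value = 0.42
Difference: 0 − 0.42 = -0.42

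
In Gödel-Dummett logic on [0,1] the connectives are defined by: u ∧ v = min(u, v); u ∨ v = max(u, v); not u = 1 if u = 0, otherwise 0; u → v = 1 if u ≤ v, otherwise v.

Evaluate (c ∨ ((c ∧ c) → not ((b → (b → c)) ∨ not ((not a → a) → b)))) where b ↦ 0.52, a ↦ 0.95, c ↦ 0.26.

(c ∧ c) = min(0.26, 0.26) = 0.26
(b → c): 0.52 > 0.26, so result = 0.26
(b → (b → c)): 0.52 > 0.26, so result = 0.26
not a: Gödel ¬ of 0.95 = 0 (operand ≠ 0)
(not a → a): 0 ≤ 0.95, so result = 1
((not a → a) → b): 1 > 0.52, so result = 0.52
not ((not a → a) → b): Gödel ¬ of 0.52 = 0 (operand ≠ 0)
((b → (b → c)) ∨ not ((not a → a) → b)) = max(0.26, 0) = 0.26
not ((b → (b → c)) ∨ not ((not a → a) → b)): Gödel ¬ of 0.26 = 0 (operand ≠ 0)
((c ∧ c) → not ((b → (b → c)) ∨ not ((not a → a) → b))): 0.26 > 0, so result = 0
(c ∨ ((c ∧ c) → not ((b → (b → c)) ∨ not ((not a → a) → b)))) = max(0.26, 0) = 0.26

0.26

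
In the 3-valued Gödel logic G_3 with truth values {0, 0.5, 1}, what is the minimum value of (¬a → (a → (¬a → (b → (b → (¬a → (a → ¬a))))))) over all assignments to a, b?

1.00

Every assignment gives 1. For instance at a = 0, b = 0:
  ¬a: Gödel ¬ of 0 = 1 (operand is 0)
  ¬a: Gödel ¬ of 0 = 1 (operand is 0)
  ¬a: Gödel ¬ of 0 = 1 (operand is 0)
  ¬a: Gödel ¬ of 0 = 1 (operand is 0)
  (a → ¬a): 0 ≤ 1, so result = 1
  (¬a → (a → ¬a)): 1 ≤ 1, so result = 1
  (b → (¬a → (a → ¬a))): 0 ≤ 1, so result = 1
  (b → (b → (¬a → (a → ¬a)))): 0 ≤ 1, so result = 1
  (¬a → (b → (b → (¬a → (a → ¬a))))): 1 ≤ 1, so result = 1
  (a → (¬a → (b → (b → (¬a → (a → ¬a)))))): 0 ≤ 1, so result = 1
  (¬a → (a → (¬a → (b → (b → (¬a → (a → ¬a))))))): 1 ≤ 1, so result = 1
All 9 assignments give value 1 — the formula is a G_3-tautology.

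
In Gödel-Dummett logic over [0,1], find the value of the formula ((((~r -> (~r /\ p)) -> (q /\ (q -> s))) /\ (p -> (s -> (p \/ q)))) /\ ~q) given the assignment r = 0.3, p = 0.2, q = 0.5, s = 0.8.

~r: Gödel ¬ of 0.3 = 0 (operand ≠ 0)
~r: Gödel ¬ of 0.3 = 0 (operand ≠ 0)
(~r /\ p) = min(0, 0.2) = 0
(~r -> (~r /\ p)): 0 ≤ 0, so result = 1
(q -> s): 0.5 ≤ 0.8, so result = 1
(q /\ (q -> s)) = min(0.5, 1) = 0.5
((~r -> (~r /\ p)) -> (q /\ (q -> s))): 1 > 0.5, so result = 0.5
(p \/ q) = max(0.2, 0.5) = 0.5
(s -> (p \/ q)): 0.8 > 0.5, so result = 0.5
(p -> (s -> (p \/ q))): 0.2 ≤ 0.5, so result = 1
(((~r -> (~r /\ p)) -> (q /\ (q -> s))) /\ (p -> (s -> (p \/ q)))) = min(0.5, 1) = 0.5
~q: Gödel ¬ of 0.5 = 0 (operand ≠ 0)
((((~r -> (~r /\ p)) -> (q /\ (q -> s))) /\ (p -> (s -> (p \/ q)))) /\ ~q) = min(0.5, 0) = 0

0.00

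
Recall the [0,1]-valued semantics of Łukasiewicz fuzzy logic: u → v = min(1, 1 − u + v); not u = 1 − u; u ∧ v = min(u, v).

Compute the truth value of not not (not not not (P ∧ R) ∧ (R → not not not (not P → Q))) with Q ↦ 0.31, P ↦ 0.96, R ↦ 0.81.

(P ∧ R) = min(0.96, 0.81) = 0.81
not (P ∧ R): Łukasiewicz ¬ gives 1 − 0.81 = 0.19
not not (P ∧ R): Łukasiewicz ¬ gives 1 − 0.19 = 0.81
not not not (P ∧ R): Łukasiewicz ¬ gives 1 − 0.81 = 0.19
not P: Łukasiewicz ¬ gives 1 − 0.96 = 0.04
(not P → Q): min(1, 1 − 0.04 + 0.31) = 1
not (not P → Q): Łukasiewicz ¬ gives 1 − 1 = 0
not not (not P → Q): Łukasiewicz ¬ gives 1 − 0 = 1
not not not (not P → Q): Łukasiewicz ¬ gives 1 − 1 = 0
(R → not not not (not P → Q)): min(1, 1 − 0.81 + 0) = 0.19
(not not not (P ∧ R) ∧ (R → not not not (not P → Q))) = min(0.19, 0.19) = 0.19
not (not not not (P ∧ R) ∧ (R → not not not (not P → Q))): Łukasiewicz ¬ gives 1 − 0.19 = 0.81
not not (not not not (P ∧ R) ∧ (R → not not not (not P → Q))): Łukasiewicz ¬ gives 1 − 0.81 = 0.19

0.19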